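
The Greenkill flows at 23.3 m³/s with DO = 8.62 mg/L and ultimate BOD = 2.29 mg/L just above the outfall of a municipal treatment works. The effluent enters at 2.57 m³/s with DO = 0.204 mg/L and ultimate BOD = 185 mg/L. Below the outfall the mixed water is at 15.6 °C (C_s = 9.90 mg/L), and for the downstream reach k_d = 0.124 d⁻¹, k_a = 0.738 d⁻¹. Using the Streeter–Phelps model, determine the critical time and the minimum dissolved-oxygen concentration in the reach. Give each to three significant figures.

t_c ≈ 1.73 d; minimum DO ≈ 7.13 mg/L

Mixed DO = (23.3×8.62 + 2.57×0.204)/(23.3+2.57) = 201.4/25.87 = 7.784 mg/L.
Mixed L₀ = (23.3×2.29 + 2.57×185)/(25.87) = 528.8/25.87 = 20.44 mg/L.
Initial deficit D₀ = C_s − DO₀ = 9.90 − 7.784 = 2.116 mg/L.
t_c = (1/0.6140) ln[(0.738/0.124)(1 − 2.116×0.6140/(0.124×20.44))] = 1.629 × ln(2.901) = 1.735 d.
D_c = (0.124/0.738) × 20.44 × e^(−0.124×1.735) = 0.1680 × 20.44 × 0.8065 = 2.770 mg/L.
Minimum DO = 9.90 − 2.770 = 7.130 mg/L.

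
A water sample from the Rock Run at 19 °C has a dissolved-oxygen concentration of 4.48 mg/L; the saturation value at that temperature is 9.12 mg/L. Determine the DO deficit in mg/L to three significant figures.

D = C_s − C = 9.12 − 4.48 = 4.64 mg/L.

D ≈ 4.64 mg/L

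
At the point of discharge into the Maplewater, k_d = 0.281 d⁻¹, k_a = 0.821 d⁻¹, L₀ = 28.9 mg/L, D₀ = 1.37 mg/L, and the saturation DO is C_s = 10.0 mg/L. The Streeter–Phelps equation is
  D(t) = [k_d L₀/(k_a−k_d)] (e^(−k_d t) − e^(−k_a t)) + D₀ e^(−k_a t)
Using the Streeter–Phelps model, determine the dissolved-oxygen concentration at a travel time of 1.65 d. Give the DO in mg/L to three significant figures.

k_d L₀/(k_a−k_d) = 0.281×28.9/(0.821−0.281) = 8.121/0.5400 = 15.04 mg/L.
e^(−k_d t) = e^(−0.281×1.650) = 0.6290; e^(−k_a t) = e^(−0.821×1.650) = 0.2580.
D = 15.04 × (0.6290 − 0.2580) + 1.37 × 0.2580 = 5.579 + 0.3535 = 5.932 mg/L.
DO = C_s − D = 10.0 − 5.932 = 4.068 mg/L.

DO ≈ 4.07 mg/L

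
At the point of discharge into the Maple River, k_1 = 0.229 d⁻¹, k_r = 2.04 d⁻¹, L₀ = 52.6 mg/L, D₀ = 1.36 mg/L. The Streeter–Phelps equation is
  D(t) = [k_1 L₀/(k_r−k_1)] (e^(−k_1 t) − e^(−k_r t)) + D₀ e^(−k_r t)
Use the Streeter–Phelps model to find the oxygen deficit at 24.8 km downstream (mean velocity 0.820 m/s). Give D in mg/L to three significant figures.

D ≈ 3.55 mg/L

Travel time t = x/v = 24.8 km / (0.820 m/s) = 24800 m / 0.820 m/s = 30240 s = 0.3500 d.
k_1 L₀/(k_r−k_1) = 0.229×52.6/(2.04−0.229) = 12.05/1.811 = 6.651 mg/L.
e^(−k_1 t) = e^(−0.229×0.3500) = 0.9230; e^(−k_r t) = e^(−2.04×0.3500) = 0.4896.
D = 6.651 × (0.9230 − 0.4896) + 1.36 × 0.4896 = 2.882 + 0.6659 = 3.548 mg/L.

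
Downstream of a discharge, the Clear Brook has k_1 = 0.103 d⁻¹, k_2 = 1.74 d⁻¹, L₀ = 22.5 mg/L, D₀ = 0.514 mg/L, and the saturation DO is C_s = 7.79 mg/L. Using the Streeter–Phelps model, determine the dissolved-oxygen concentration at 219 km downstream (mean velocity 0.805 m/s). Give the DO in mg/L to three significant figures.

DO ≈ 6.77 mg/L

Travel time t = x/v = 219 km / (0.805 m/s) = 219000 m / 0.805 m/s = 272000 s = 3.149 d.
k_1 L₀/(k_2−k_1) = 0.103×22.5/(1.74−0.103) = 2.317/1.637 = 1.416 mg/L.
e^(−k_1 t) = e^(−0.103×3.149) = 0.7230; e^(−k_2 t) = e^(−1.74×3.149) = 0.004174.
D = 1.416 × (0.7230 − 0.004174) + 0.514 × 0.004174 = 1.018 + 0.002146 = 1.020 mg/L.
DO = C_s − D = 7.79 − 1.020 = 6.770 mg/L.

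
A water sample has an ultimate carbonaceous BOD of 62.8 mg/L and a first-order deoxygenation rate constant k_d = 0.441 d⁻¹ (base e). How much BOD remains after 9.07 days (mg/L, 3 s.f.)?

L ≈ 1.15 mg/L

L_t = L₀ e^(−k_d t) = 62.8 × e^(−0.441×9.07) = 62.8 × 0.01832 = 1.150 mg/L.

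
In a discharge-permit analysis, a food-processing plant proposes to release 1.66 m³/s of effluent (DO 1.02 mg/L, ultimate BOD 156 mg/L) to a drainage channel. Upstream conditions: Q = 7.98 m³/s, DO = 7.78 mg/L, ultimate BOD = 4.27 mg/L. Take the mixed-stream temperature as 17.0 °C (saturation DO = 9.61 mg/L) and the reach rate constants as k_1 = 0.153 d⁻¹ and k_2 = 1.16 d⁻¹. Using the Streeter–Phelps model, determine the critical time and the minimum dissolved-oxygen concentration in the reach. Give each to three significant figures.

t_c ≈ 0.974 d; minimum DO ≈ 6.16 mg/L

Mixed DO = (7.98×7.78 + 1.66×1.02)/(7.98+1.66) = 63.78/9.640 = 6.616 mg/L.
Mixed L₀ = (7.98×4.27 + 1.66×156)/(9.640) = 293.0/9.640 = 30.40 mg/L.
Initial deficit D₀ = C_s − DO₀ = 9.61 − 6.616 = 2.994 mg/L.
t_c = (1/1.007) ln[(1.16/0.153)(1 − 2.994×1.007/(0.153×30.40))] = 0.9930 × ln(2.667) = 0.9740 d.
D_c = (0.153/1.16) × 30.40 × e^(−0.153×0.9740) = 0.1319 × 30.40 × 0.8615 = 3.454 mg/L.
Minimum DO = 9.61 − 3.454 = 6.156 mg/L.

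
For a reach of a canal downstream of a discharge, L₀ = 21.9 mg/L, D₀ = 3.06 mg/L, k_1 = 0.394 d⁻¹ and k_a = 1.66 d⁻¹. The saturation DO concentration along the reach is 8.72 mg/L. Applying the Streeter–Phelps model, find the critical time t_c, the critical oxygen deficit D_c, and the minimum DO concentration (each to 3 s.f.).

At the critical point dD/dt = 0, so k_1 L₀ e^(−k_1 t) = k_a D. Substituting D(t) from the Streeter–Phelps equation and solving for t gives
t_c = ln[(k_a/k_1)(1 − D₀(k_a−k_1)/(k_1 L₀))] / (k_a−k_1).
Here k_a−k_1 = 1.266 d⁻¹ and 1 − D₀(k_a−k_1)/(k_1 L₀) = 1 − 3.06×1.266/(0.394×21.9) = 0.5510, so
t_c = ln(4.213 × 0.5510) / 1.266 = 0.8423 / 1.266 = 0.6653 d.
D_c = (k_1/k_a) L₀ e^(−k_1 t_c) = (0.394/1.66) × 21.9 × e^(−0.394×0.6653) = 0.2373 × 21.9 × 0.7694 = 3.999 mg/L.
Minimum DO = C_s − D_c = 8.72 − 3.999 = 4.721 mg/L.

t_c ≈ 0.665 d; D_c ≈ 4.00 mg/L; min DO ≈ 4.72 mg/L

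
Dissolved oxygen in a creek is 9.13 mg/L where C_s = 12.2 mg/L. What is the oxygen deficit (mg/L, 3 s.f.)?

D ≈ 3.07 mg/L

D = C_s − C = 12.2 − 9.13 = 3.07 mg/L.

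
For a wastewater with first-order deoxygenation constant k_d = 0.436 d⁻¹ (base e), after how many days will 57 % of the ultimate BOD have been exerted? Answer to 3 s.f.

t ≈ 1.94 d

y/L₀ = 1 − e^(−k_d t) = 0.57 ⇒ e^(−k_d t) = 0.430
t = −ln(0.430) / 0.436 = 0.8440 / 0.436 = 1.936 d.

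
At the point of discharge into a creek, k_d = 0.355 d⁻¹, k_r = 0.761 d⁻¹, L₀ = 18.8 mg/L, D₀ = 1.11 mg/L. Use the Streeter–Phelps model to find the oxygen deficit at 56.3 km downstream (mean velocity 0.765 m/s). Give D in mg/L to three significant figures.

Travel time t = x/v = 56.3 km / (0.765 m/s) = 56300 m / 0.765 m/s = 73590 s = 0.8518 d.
k_d L₀/(k_r−k_d) = 0.355×18.8/(0.761−0.355) = 6.674/0.4060 = 16.44 mg/L.
e^(−k_d t) = e^(−0.355×0.8518) = 0.7391; e^(−k_r t) = e^(−0.761×0.8518) = 0.5230.
D = 16.44 × (0.7391 − 0.5230) + 1.11 × 0.5230 = 3.552 + 0.5805 = 4.132 mg/L.

D ≈ 4.13 mg/L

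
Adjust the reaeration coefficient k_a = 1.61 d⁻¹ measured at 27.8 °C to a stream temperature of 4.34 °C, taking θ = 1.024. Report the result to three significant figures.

k_a ≈ 0.923 d⁻¹

k_a(T₂) = k_a(T₁) · θ^(T₂−T₁) = 1.61 × 1.024^(4.34−27.8)
= 1.61 × 1.024^-23.5 = 1.61 × 0.5733 = 0.9230 d⁻¹.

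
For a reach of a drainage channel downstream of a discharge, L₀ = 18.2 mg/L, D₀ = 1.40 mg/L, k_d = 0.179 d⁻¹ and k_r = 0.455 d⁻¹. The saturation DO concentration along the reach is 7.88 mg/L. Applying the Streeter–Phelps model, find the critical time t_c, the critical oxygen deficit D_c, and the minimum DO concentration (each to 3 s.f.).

With k_r/k_d = 2.542 and 1 − D₀(k_r−k_d)/(k_d L₀) = 0.8814,
t_c = ln(2.542 × 0.8814) / (0.455 − 0.179) = ln(2.240) / 0.2760 = 0.8067/0.2760 = 2.923 d.
L(t_c) = L₀ e^(−k_d t_c) = 18.2 × 0.5926 = 10.79 mg/L, and at the critical point k_r D_c = k_d L, so D_c = (0.179/0.455) × 10.79 = 4.243 mg/L.
Minimum DO = C_s − D_c = 7.88 − 4.243 = 3.637 mg/L.

t_c ≈ 2.92 d; D_c ≈ 4.24 mg/L; min DO ≈ 3.64 mg/L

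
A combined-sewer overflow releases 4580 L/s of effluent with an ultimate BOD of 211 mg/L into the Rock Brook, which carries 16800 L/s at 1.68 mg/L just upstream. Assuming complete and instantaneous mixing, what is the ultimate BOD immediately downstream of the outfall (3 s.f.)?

46.5 mg/L

Flow-weighted mixing: C = (Q_r C_r + Q_w C_w)/(Q_r + Q_w)
= (16800×1.68 + 4580×211)/(16800 + 4580) = 994600/21380 = 46.52 mg/L.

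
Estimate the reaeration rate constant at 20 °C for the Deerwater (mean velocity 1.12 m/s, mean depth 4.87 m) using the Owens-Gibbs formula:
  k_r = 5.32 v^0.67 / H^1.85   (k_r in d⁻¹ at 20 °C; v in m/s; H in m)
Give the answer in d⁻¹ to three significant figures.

k_r ≈ 0.307 d⁻¹

k_r = 5.32 × 1.12^0.67 / 4.87^1.85 = 5.32 × 1.079 / 18.70 = 0.3069 d⁻¹.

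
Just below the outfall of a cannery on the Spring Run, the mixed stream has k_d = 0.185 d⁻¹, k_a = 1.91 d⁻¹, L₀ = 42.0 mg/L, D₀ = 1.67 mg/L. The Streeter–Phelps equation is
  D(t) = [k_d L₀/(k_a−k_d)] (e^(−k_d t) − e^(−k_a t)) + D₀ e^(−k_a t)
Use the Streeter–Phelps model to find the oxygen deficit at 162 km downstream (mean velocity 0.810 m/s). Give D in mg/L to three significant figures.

D ≈ 2.90 mg/L

Travel time t = x/v = 162 km / (0.810 m/s) = 162000 m / 0.810 m/s = 200000 s = 2.315 d.
k_d L₀/(k_a−k_d) = 0.185×42.0/(1.91−0.185) = 7.770/1.725 = 4.504 mg/L.
e^(−k_d t) = e^(−0.185×2.315) = 0.6517; e^(−k_a t) = e^(−1.91×2.315) = 0.01202.
D = 4.504 × (0.6517 − 0.01202) + 1.67 × 0.01202 = 2.881 + 0.02007 = 2.901 mg/L.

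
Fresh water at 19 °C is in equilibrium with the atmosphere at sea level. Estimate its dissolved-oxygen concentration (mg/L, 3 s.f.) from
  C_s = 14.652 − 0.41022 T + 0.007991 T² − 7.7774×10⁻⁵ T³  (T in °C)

C_s ≈ 9.21 mg/L

C_s = 14.652 − 0.41022×19 + 0.007991×19² − 7.7774×10⁻⁵×19³ = 9.209 mg/L.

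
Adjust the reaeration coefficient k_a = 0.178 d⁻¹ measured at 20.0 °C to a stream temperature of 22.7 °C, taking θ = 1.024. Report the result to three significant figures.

k_a(T₂) = k_a(T₁) · θ^(T₂−T₁) = 0.178 × 1.024^(22.7−20.0)
= 0.178 × 1.024^2.70 = 0.178 × 1.066 = 0.1898 d⁻¹.

k_a ≈ 0.190 d⁻¹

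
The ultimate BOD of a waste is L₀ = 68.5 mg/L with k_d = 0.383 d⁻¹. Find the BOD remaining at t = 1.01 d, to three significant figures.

L_t = L₀ e^(−k_d t) = 68.5 × e^(−0.383×1.01) = 68.5 × 0.6792 = 46.53 mg/L.

L ≈ 46.5 mg/L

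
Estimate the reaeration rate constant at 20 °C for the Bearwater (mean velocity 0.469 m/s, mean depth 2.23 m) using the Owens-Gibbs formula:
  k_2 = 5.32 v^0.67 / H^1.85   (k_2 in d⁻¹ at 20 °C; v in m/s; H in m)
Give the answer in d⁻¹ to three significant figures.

k_2 ≈ 0.726 d⁻¹

k_2 = 5.32 × 0.469^0.67 / 2.23^1.85 = 5.32 × 0.6021 / 4.409 = 0.7265 d⁻¹.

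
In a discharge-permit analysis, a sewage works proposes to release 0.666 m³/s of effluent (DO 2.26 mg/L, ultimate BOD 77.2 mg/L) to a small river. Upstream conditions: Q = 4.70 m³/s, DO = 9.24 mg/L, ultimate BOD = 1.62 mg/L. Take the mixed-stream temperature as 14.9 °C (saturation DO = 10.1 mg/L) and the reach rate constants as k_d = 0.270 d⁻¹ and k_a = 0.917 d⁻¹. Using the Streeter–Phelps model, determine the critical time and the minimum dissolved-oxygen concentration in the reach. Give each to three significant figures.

t_c ≈ 1.16 d; minimum DO ≈ 7.73 mg/L

Mixed DO = (4.70×9.24 + 0.666×2.26)/(4.70+0.666) = 44.93/5.366 = 8.374 mg/L.
Mixed L₀ = (4.70×1.62 + 0.666×77.2)/(5.366) = 59.03/5.366 = 11.00 mg/L.
Initial deficit D₀ = C_s − DO₀ = 10.1 − 8.374 = 1.726 mg/L.
t_c = (1/0.6470) ln[(0.917/0.270)(1 − 1.726×0.6470/(0.270×11.00))] = 1.546 × ln(2.119) = 1.161 d.
D_c = (0.270/0.917) × 11.00 × e^(−0.270×1.161) = 0.2944 × 11.00 × 0.7310 = 2.368 mg/L.
Minimum DO = 10.1 − 2.368 = 7.732 mg/L.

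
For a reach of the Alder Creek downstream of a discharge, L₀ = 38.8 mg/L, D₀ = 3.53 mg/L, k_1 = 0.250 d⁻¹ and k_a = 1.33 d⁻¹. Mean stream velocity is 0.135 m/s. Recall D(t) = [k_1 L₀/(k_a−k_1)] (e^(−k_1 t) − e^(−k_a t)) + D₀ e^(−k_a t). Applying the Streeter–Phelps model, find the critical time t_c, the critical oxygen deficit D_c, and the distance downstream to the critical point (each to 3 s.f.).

At the critical point dD/dt = 0, so k_1 L₀ e^(−k_1 t) = k_a D. Substituting D(t) from the Streeter–Phelps equation and solving for t gives
t_c = ln[(k_a/k_1)(1 − D₀(k_a−k_1)/(k_1 L₀))] / (k_a−k_1).
Here k_a−k_1 = 1.080 d⁻¹ and 1 − D₀(k_a−k_1)/(k_1 L₀) = 1 − 3.53×1.080/(0.250×38.8) = 0.6070, so
t_c = ln(5.320 × 0.6070) / 1.080 = 1.172 / 1.080 = 1.085 d.
D_c = (k_1/k_a) L₀ e^(−k_1 t_c) = (0.250/1.33) × 38.8 × e^(−0.250×1.085) = 0.1880 × 38.8 × 0.7624 = 5.560 mg/L.
x_c = v t_c = 0.135 m/s × 1.085 d × 86400 s/d = 12660 m ≈ 12.7 km.

t_c ≈ 1.09 d; D_c ≈ 5.56 mg/L; x_c ≈ 12.7 km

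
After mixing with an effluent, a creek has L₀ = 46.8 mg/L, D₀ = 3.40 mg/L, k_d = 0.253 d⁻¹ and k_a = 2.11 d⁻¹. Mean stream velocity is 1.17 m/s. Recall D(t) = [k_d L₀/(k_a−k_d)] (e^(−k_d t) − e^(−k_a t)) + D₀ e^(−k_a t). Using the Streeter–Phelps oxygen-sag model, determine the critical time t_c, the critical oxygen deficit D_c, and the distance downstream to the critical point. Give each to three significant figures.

t_c ≈ 0.732 d; D_c ≈ 4.66 mg/L; x_c ≈ 74.0 km

At the critical point dD/dt = 0, so k_d L₀ e^(−k_d t) = k_a D. Substituting D(t) from the Streeter–Phelps equation and solving for t gives
t_c = ln[(k_a/k_d)(1 − D₀(k_a−k_d)/(k_d L₀))] / (k_a−k_d).
Here k_a−k_d = 1.857 d⁻¹ and 1 − D₀(k_a−k_d)/(k_d L₀) = 1 − 3.40×1.857/(0.253×46.8) = 0.4668, so
t_c = ln(8.340 × 0.4668) / 1.857 = 1.359 / 1.857 = 0.7319 d.
D_c = (k_d/k_a) L₀ e^(−k_d t_c) = (0.253/2.11) × 46.8 × e^(−0.253×0.7319) = 0.1199 × 46.8 × 0.8310 = 4.663 mg/L.
x_c = v t_c = 1.17 m/s × 0.7319 d × 86400 s/d = 73980 m ≈ 74.0 km.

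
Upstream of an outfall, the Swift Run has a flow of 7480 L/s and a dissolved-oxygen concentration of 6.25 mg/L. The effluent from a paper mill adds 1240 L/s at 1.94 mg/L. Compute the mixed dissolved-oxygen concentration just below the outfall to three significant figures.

5.64 mg/L

Flow-weighted mixing: C = (Q_r C_r + Q_w C_w)/(Q_r + Q_w)
= (7480×6.25 + 1240×1.94)/(7480 + 1240) = 49160/8720 = 5.637 mg/L.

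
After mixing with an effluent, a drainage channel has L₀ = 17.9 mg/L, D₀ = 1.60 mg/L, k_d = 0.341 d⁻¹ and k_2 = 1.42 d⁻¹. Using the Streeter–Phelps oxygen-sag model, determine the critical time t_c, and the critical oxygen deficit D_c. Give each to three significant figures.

t_c ≈ 1.01 d; D_c ≈ 3.04 mg/L

With k_2/k_d = 4.164 and 1 − D₀(k_2−k_d)/(k_d L₀) = 0.7172,
t_c = ln(4.164 × 0.7172) / (1.42 − 0.341) = ln(2.986) / 1.079 = 1.094/1.079 = 1.014 d.
L(t_c) = L₀ e^(−k_d t_c) = 17.9 × 0.7077 = 12.67 mg/L, and at the critical point k_2 D_c = k_d L, so D_c = (0.341/1.42) × 12.67 = 3.042 mg/L.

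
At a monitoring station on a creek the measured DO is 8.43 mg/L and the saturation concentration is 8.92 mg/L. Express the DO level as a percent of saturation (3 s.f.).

% saturation = C/C_s × 100 = 8.43/8.92 × 100 = 94.5 %.

94.5 % saturation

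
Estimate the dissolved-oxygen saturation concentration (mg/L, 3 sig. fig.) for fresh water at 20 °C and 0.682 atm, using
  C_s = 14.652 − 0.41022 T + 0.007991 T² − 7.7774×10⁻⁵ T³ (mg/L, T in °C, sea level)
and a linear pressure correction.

At sea level: C_s = 14.652 − 0.41022×20 + 0.007991×20² − 7.7774×10⁻⁵×20³ = 9.022 mg/L.
Pressure correction: C_s' = 9.022 × 0.682 = 6.153 mg/L.

C_s ≈ 6.15 mg/L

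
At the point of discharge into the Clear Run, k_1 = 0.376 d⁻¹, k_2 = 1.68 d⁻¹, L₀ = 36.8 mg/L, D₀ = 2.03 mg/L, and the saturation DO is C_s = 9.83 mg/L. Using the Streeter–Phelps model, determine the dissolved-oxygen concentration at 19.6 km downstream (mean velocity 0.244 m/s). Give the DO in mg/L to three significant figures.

Travel time t = x/v = 19.6 km / (0.244 m/s) = 19600 m / 0.244 m/s = 80330 s = 0.9297 d.
k_1 L₀/(k_2−k_1) = 0.376×36.8/(1.68−0.376) = 13.84/1.304 = 10.61 mg/L.
e^(−k_1 t) = e^(−0.376×0.9297) = 0.7050; e^(−k_2 t) = e^(−1.68×0.9297) = 0.2097.
D = 10.61 × (0.7050 − 0.2097) + 2.03 × 0.2097 = 5.255 + 0.4258 = 5.681 mg/L.
DO = C_s − D = 9.83 − 5.681 = 4.149 mg/L.

DO ≈ 4.15 mg/L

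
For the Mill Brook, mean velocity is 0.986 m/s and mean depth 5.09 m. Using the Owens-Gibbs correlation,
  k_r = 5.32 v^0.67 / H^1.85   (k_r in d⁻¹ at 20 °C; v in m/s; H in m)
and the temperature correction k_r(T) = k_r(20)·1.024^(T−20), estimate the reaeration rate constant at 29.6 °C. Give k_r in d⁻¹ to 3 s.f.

k_r ≈ 0.326 d⁻¹

k_r(20) = 5.32 × 0.986^0.67 / 5.09^1.85 = 5.32 × 0.9906 / 20.30 = 0.2596 d⁻¹.
k_r(29.6) = 0.2596 × 1.024^(29.6−20) = 0.2596 × 1.256 = 0.3260 d⁻¹.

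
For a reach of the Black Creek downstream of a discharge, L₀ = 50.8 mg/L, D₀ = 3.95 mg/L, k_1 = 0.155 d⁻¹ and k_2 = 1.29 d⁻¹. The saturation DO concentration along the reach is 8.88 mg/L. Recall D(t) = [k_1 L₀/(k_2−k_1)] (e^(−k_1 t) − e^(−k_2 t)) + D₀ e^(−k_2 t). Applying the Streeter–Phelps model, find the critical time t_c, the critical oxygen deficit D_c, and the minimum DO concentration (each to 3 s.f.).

t_c ≈ 1.12 d; D_c ≈ 5.13 mg/L; min DO ≈ 3.75 mg/L

t_c = [1/(k_2−k_1)] ln[(k_2/k_1)(1 − D₀(k_2−k_1)/(k_1 L₀))]
= [1/(1.29−0.155)] ln[(1.29/0.155)(1 − 3.95×1.135/(0.155×50.8))]
= (1/1.135) ln[8.323 × 0.4306] = 0.8811 × ln(3.584) = 0.8811 × 1.276 = 1.125 d.
D_c = (k_1/k_2) L₀ e^(−k_1 t_c) = (0.155/1.29) × 50.8 × e^(−0.155×1.125) = 0.1202 × 50.8 × 0.8400 = 5.127 mg/L.
Minimum DO = C_s − D_c = 8.88 − 5.127 = 3.753 mg/L.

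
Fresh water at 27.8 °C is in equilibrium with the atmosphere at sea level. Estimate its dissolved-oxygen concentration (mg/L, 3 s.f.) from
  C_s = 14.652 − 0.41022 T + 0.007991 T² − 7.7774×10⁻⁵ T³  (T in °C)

C_s ≈ 7.75 mg/L

C_s = 14.652 − 0.41022×27.8 + 0.007991×27.8² − 7.7774×10⁻⁵×27.8³ = 7.753 mg/L.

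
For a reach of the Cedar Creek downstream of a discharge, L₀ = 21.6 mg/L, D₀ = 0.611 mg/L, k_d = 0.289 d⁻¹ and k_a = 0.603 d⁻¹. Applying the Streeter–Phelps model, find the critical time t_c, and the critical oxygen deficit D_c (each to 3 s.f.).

t_c = [1/(k_a−k_d)] ln[(k_a/k_d)(1 − D₀(k_a−k_d)/(k_d L₀))]
= [1/(0.603−0.289)] ln[(0.603/0.289)(1 − 0.611×0.3140/(0.289×21.6))]
= (1/0.3140) ln[2.087 × 0.9693] = 3.185 × ln(2.022) = 3.185 × 0.7043 = 2.243 d.
L(t_c) = L₀ e^(−k_d t_c) = 21.6 × 0.5230 = 11.30 mg/L, and at the critical point k_a D_c = k_d L, so D_c = (0.289/0.603) × 11.30 = 5.414 mg/L.

t_c ≈ 2.24 d; D_c ≈ 5.41 mg/L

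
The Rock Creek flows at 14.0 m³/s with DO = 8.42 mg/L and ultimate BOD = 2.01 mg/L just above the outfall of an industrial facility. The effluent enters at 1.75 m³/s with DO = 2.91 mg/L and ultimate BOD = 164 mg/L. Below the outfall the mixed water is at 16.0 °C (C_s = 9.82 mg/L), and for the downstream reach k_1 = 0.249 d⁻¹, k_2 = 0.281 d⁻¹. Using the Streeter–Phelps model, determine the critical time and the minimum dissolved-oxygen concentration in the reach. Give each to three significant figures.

t_c ≈ 3.37 d; minimum DO ≈ 2.16 mg/L

Mixed DO = (14.0×8.42 + 1.75×2.91)/(14.0+1.75) = 123.0/15.75 = 7.808 mg/L.
Mixed L₀ = (14.0×2.01 + 1.75×164)/(15.75) = 315.1/15.75 = 20.01 mg/L.
Initial deficit D₀ = C_s − DO₀ = 9.82 − 7.808 = 2.012 mg/L.
t_c = (1/0.03200) ln[(0.281/0.249)(1 − 2.012×0.03200/(0.249×20.01))] = 31.25 × ln(1.114) = 3.372 d.
D_c = (0.249/0.281) × 20.01 × e^(−0.249×3.372) = 0.8861 × 20.01 × 0.4319 = 7.658 mg/L.
Minimum DO = 9.82 − 7.658 = 2.162 mg/L.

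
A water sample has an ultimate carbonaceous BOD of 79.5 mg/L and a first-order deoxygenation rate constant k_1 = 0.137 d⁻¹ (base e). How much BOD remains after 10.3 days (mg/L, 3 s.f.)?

L ≈ 19.4 mg/L

L_t = L₀ e^(−k_1 t) = 79.5 × e^(−0.137×10.3) = 79.5 × 0.2439 = 19.39 mg/L.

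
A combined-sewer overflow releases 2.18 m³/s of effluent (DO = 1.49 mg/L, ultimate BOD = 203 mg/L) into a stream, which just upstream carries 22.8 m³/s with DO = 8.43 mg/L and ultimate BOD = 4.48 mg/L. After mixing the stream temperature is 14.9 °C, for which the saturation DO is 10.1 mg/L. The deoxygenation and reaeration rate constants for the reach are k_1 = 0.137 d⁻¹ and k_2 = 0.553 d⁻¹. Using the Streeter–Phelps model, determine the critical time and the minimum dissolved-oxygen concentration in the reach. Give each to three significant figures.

Mixed DO = (22.8×8.43 + 2.18×1.49)/(22.8+2.18) = 195.5/24.98 = 7.824 mg/L.
Mixed L₀ = (22.8×4.48 + 2.18×203)/(24.98) = 544.7/24.98 = 21.80 mg/L.
Initial deficit D₀ = C_s − DO₀ = 10.1 − 7.824 = 2.276 mg/L.
t_c = (1/0.4160) ln[(0.553/0.137)(1 − 2.276×0.4160/(0.137×21.80))] = 2.404 × ln(2.757) = 2.438 d.
D_c = (0.137/0.553) × 21.80 × e^(−0.137×2.438) = 0.2477 × 21.80 × 0.7160 = 3.868 mg/L.
Minimum DO = 10.1 − 3.868 = 6.232 mg/L.

t_c ≈ 2.44 d; minimum DO ≈ 6.23 mg/L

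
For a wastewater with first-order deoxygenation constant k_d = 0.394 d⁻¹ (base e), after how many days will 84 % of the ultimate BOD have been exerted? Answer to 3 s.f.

y/L₀ = 1 − e^(−k_d t) = 0.84 ⇒ e^(−k_d t) = 0.160
t = −ln(0.160) / 0.394 = 1.833 / 0.394 = 4.651 d.

t ≈ 4.65 d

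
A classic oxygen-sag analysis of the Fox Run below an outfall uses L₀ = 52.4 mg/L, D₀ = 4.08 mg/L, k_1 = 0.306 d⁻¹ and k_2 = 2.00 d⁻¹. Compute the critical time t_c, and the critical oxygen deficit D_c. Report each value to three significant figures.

t_c ≈ 0.775 d; D_c ≈ 6.32 mg/L

At the critical point dD/dt = 0, so k_1 L₀ e^(−k_1 t) = k_2 D. Substituting D(t) from the Streeter–Phelps equation and solving for t gives
t_c = ln[(k_2/k_1)(1 − D₀(k_2−k_1)/(k_1 L₀))] / (k_2−k_1).
Here k_2−k_1 = 1.694 d⁻¹ and 1 − D₀(k_2−k_1)/(k_1 L₀) = 1 − 4.08×1.694/(0.306×52.4) = 0.5690, so
t_c = ln(6.536 × 0.5690) / 1.694 = 1.313 / 1.694 = 0.7753 d.
D_c = (k_1/k_2) L₀ e^(−k_1 t_c) = (0.306/2.00) × 52.4 × e^(−0.306×0.7753) = 0.1530 × 52.4 × 0.7888 = 6.324 mg/L.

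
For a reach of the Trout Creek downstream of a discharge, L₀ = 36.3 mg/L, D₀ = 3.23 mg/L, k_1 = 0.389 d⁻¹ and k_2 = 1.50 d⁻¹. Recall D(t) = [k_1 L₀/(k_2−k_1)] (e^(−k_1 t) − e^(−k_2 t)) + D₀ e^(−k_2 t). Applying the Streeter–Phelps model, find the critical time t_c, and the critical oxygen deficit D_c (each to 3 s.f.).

t_c = [1/(k_2−k_1)] ln[(k_2/k_1)(1 − D₀(k_2−k_1)/(k_1 L₀))]
= [1/(1.50−0.389)] ln[(1.50/0.389)(1 − 3.23×1.111/(0.389×36.3))]
= (1/1.111) ln[3.856 × 0.7459] = 0.9001 × ln(2.876) = 0.9001 × 1.056 = 0.9509 d.
D_c = (k_1/k_2) L₀ e^(−k_1 t_c) = (0.389/1.50) × 36.3 × e^(−0.389×0.9509) = 0.2593 × 36.3 × 0.6908 = 6.503 mg/L.

t_c ≈ 0.951 d; D_c ≈ 6.50 mg/L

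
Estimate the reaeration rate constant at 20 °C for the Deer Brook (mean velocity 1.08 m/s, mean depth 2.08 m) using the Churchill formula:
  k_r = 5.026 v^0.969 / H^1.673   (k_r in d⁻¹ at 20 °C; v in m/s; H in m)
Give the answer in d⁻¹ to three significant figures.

k_r ≈ 1.59 d⁻¹

k_r = 5.026 × 1.08^0.969 / 2.08^1.673 = 5.026 × 1.077 / 3.405 = 1.590 d⁻¹.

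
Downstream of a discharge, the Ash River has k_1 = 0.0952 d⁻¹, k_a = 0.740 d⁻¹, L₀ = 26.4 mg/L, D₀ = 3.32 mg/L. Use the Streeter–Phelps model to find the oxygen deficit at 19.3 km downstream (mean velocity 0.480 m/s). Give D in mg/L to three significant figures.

D ≈ 3.32 mg/L

Travel time t = x/v = 19.3 km / (0.480 m/s) = 19300 m / 0.480 m/s = 40210 s = 0.4654 d.
k_1 L₀/(k_a−k_1) = 0.0952×26.4/(0.740−0.0952) = 2.513/0.6448 = 3.898 mg/L.
e^(−k_1 t) = e^(−0.0952×0.4654) = 0.9567; e^(−k_a t) = e^(−0.740×0.4654) = 0.7087.
D = 3.898 × (0.9567 − 0.7087) + 3.32 × 0.7087 = 0.9667 + 2.353 = 3.319 mg/L.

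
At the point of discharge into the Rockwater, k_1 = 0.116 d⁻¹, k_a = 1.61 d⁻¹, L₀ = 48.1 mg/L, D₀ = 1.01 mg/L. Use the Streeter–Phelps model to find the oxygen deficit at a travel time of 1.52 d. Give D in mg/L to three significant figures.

k_1 L₀/(k_a−k_1) = 0.116×48.1/(1.61−0.116) = 5.580/1.494 = 3.735 mg/L.
e^(−k_1 t) = e^(−0.116×1.520) = 0.8383; e^(−k_a t) = e^(−1.61×1.520) = 0.08654.
D = 3.735 × (0.8383 − 0.08654) + 1.01 × 0.08654 = 2.808 + 0.08740 = 2.895 mg/L.

D ≈ 2.90 mg/L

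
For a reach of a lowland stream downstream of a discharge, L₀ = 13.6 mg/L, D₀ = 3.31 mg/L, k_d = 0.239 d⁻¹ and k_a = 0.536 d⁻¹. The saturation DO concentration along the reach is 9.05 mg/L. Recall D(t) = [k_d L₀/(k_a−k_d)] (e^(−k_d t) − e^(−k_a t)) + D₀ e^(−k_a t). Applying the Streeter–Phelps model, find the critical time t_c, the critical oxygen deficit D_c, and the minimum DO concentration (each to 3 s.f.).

t_c ≈ 1.51 d; D_c ≈ 4.23 mg/L; min DO ≈ 4.82 mg/L

At the critical point dD/dt = 0, so k_d L₀ e^(−k_d t) = k_a D. Substituting D(t) from the Streeter–Phelps equation and solving for t gives
t_c = ln[(k_a/k_d)(1 − D₀(k_a−k_d)/(k_d L₀))] / (k_a−k_d).
Here k_a−k_d = 0.2970 d⁻¹ and 1 − D₀(k_a−k_d)/(k_d L₀) = 1 − 3.31×0.2970/(0.239×13.6) = 0.6976, so
t_c = ln(2.243 × 0.6976) / 0.2970 = 0.4475 / 0.2970 = 1.507 d.
L(t_c) = L₀ e^(−k_d t_c) = 13.6 × 0.6976 = 9.487 mg/L, and at the critical point k_a D_c = k_d L, so D_c = (0.239/0.536) × 9.487 = 4.230 mg/L.
Minimum DO = C_s − D_c = 9.05 − 4.230 = 4.820 mg/L.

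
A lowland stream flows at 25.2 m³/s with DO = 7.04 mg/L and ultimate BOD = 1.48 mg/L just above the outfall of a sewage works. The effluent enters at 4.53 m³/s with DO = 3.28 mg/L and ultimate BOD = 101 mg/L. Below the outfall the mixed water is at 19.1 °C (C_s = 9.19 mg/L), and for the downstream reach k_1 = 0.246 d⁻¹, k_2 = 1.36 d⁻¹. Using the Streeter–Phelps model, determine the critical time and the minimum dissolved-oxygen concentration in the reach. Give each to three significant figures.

t_c ≈ 0.323 d; minimum DO ≈ 6.41 mg/L

Mixed DO = (25.2×7.04 + 4.53×3.28)/(25.2+4.53) = 192.3/29.73 = 6.467 mg/L.
Mixed L₀ = (25.2×1.48 + 4.53×101)/(29.73) = 494.8/29.73 = 16.64 mg/L.
Initial deficit D₀ = C_s − DO₀ = 9.19 − 6.467 = 2.723 mg/L.
t_c = (1/1.114) ln[(1.36/0.246)(1 − 2.723×1.114/(0.246×16.64))] = 0.8977 × ln(1.433) = 0.3228 d.
D_c = (0.246/1.36) × 16.64 × e^(−0.246×0.3228) = 0.1809 × 16.64 × 0.9237 = 2.781 mg/L.
Minimum DO = 9.19 − 2.781 = 6.409 mg/L.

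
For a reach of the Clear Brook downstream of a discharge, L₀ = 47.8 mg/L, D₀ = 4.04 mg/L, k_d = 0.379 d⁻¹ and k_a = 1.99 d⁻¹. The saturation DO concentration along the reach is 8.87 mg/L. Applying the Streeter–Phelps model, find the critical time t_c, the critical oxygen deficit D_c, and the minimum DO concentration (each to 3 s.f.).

t_c ≈ 0.753 d; D_c ≈ 6.84 mg/L; min DO ≈ 2.03 mg/L

t_c = [1/(k_a−k_d)] ln[(k_a/k_d)(1 − D₀(k_a−k_d)/(k_d L₀))]
= [1/(1.99−0.379)] ln[(1.99/0.379)(1 − 4.04×1.611/(0.379×47.8))]
= (1/1.611) ln[5.251 × 0.6407] = 0.6207 × ln(3.364) = 0.6207 × 1.213 = 0.7531 d.
L(t_c) = L₀ e^(−k_d t_c) = 47.8 × 0.7517 = 35.93 mg/L, and at the critical point k_a D_c = k_d L, so D_c = (0.379/1.99) × 35.93 = 6.843 mg/L.
Minimum DO = C_s − D_c = 8.87 − 6.843 = 2.027 mg/L.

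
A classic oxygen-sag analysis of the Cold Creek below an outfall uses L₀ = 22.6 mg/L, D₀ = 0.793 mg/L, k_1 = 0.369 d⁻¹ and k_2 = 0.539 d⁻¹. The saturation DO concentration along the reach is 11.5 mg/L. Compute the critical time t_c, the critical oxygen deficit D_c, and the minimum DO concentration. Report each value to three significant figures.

With k_2/k_1 = 1.461 and 1 − D₀(k_2−k_1)/(k_1 L₀) = 0.9838,
t_c = ln(1.461 × 0.9838) / (0.539 − 0.369) = ln(1.437) / 0.1700 = 0.3626/0.1700 = 2.133 d.
D_c = (k_1/k_2) L₀ e^(−k_1 t_c) = (0.369/0.539) × 22.6 × e^(−0.369×2.133) = 0.6846 × 22.6 × 0.4552 = 7.042 mg/L.
Minimum DO = C_s − D_c = 11.5 − 7.042 = 4.458 mg/L.

t_c ≈ 2.13 d; D_c ≈ 7.04 mg/L; min DO ≈ 4.46 mg/L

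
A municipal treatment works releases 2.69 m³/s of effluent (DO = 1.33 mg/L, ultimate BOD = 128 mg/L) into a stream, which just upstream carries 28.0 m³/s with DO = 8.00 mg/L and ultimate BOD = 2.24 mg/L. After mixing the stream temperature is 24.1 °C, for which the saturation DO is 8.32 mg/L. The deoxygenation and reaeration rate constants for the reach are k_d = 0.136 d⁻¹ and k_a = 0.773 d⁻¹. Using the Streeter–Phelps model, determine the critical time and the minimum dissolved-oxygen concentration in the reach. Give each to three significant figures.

Mixed DO = (28.0×8.00 + 2.69×1.33)/(28.0+2.69) = 227.6/30.69 = 7.415 mg/L.
Mixed L₀ = (28.0×2.24 + 2.69×128)/(30.69) = 407.0/30.69 = 13.26 mg/L.
Initial deficit D₀ = C_s − DO₀ = 8.32 − 7.415 = 0.9046 mg/L.
t_c = (1/0.6370) ln[(0.773/0.136)(1 − 0.9046×0.6370/(0.136×13.26))] = 1.570 × ln(3.868) = 2.124 d.
D_c = (0.136/0.773) × 13.26 × e^(−0.136×2.124) = 0.1759 × 13.26 × 0.7492 = 1.748 mg/L.
Minimum DO = 8.32 − 1.748 = 6.572 mg/L.

t_c ≈ 2.12 d; minimum DO ≈ 6.57 mg/L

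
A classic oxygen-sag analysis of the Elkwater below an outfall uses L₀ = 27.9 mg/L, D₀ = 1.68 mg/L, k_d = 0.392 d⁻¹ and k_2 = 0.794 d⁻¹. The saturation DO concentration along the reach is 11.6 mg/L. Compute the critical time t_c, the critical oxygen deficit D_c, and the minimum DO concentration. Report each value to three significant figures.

t_c ≈ 1.60 d; D_c ≈ 7.36 mg/L; min DO ≈ 4.24 mg/L

With k_2/k_d = 2.026 and 1 − D₀(k_2−k_d)/(k_d L₀) = 0.9382,
t_c = ln(2.026 × 0.9382) / (0.794 − 0.392) = ln(1.900) / 0.4020 = 0.6421/0.4020 = 1.597 d.
L(t_c) = L₀ e^(−k_d t_c) = 27.9 × 0.5347 = 14.92 mg/L, and at the critical point k_2 D_c = k_d L, so D_c = (0.392/0.794) × 14.92 = 7.365 mg/L.
Minimum DO = C_s − D_c = 11.6 − 7.365 = 4.235 mg/L.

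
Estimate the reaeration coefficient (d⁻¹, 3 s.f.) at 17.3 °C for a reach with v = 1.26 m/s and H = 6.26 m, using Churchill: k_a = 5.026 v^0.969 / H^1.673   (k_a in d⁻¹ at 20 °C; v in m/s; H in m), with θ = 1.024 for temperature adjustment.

k_a(20) = 5.026 × 1.26^0.969 / 6.26^1.673 = 5.026 × 1.251 / 21.51 = 0.2923 d⁻¹.
k_a(17.3) = 0.2923 × 1.024^(17.3−20) = 0.2923 × 0.9380 = 0.2742 d⁻¹.

k_a ≈ 0.274 d⁻¹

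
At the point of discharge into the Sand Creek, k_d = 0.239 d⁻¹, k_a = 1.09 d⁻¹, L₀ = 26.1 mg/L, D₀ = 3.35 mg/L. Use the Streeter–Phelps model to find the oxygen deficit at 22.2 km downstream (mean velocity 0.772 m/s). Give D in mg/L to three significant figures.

Travel time t = x/v = 22.2 km / (0.772 m/s) = 22200 m / 0.772 m/s = 28760 s = 0.3328 d.
k_d L₀/(k_a−k_d) = 0.239×26.1/(1.09−0.239) = 6.238/0.8510 = 7.330 mg/L.
e^(−k_d t) = e^(−0.239×0.3328) = 0.9235; e^(−k_a t) = e^(−1.09×0.3328) = 0.6957.
D = 7.330 × (0.9235 − 0.6957) + 3.35 × 0.6957 = 1.670 + 2.331 = 4.001 mg/L.

D ≈ 4.00 mg/L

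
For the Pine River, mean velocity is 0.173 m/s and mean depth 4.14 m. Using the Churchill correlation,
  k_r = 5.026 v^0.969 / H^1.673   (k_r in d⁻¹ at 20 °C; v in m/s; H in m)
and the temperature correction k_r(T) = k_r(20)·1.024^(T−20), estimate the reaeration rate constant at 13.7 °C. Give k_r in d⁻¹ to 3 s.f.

k_r(20) = 5.026 × 0.173^0.969 / 4.14^1.673 = 5.026 × 0.1827 / 10.77 = 0.08524 d⁻¹.
k_r(13.7) = 0.08524 × 1.024^(13.7−20) = 0.08524 × 0.8612 = 0.07341 d⁻¹.

k_r ≈ 0.0734 d⁻¹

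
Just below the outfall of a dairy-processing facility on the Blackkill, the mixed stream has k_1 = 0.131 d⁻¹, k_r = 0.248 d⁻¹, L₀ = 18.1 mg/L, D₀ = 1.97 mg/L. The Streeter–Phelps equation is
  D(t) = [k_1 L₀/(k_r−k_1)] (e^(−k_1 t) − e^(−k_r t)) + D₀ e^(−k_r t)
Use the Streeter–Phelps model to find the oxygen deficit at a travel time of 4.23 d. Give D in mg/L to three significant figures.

D ≈ 5.24 mg/L

k_1 L₀/(k_r−k_1) = 0.131×18.1/(0.248−0.131) = 2.371/0.1170 = 20.27 mg/L.
e^(−k_1 t) = e^(−0.131×4.230) = 0.5746; e^(−k_r t) = e^(−0.248×4.230) = 0.3503.
D = 20.27 × (0.5746 − 0.3503) + 1.97 × 0.3503 = 4.546 + 0.6900 = 5.236 mg/L.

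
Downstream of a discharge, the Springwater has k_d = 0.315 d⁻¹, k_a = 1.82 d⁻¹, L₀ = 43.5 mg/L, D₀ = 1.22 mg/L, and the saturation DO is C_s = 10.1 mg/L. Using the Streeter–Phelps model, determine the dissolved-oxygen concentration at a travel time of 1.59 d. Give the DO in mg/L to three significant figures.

k_d L₀/(k_a−k_d) = 0.315×43.5/(1.82−0.315) = 13.70/1.505 = 9.105 mg/L.
e^(−k_d t) = e^(−0.315×1.590) = 0.6060; e^(−k_a t) = e^(−1.82×1.590) = 0.05537.
D = 9.105 × (0.6060 − 0.05537) + 1.22 × 0.05537 = 5.013 + 0.06755 = 5.081 mg/L.
DO = C_s − D = 10.1 − 5.081 = 5.019 mg/L.

DO ≈ 5.02 mg/L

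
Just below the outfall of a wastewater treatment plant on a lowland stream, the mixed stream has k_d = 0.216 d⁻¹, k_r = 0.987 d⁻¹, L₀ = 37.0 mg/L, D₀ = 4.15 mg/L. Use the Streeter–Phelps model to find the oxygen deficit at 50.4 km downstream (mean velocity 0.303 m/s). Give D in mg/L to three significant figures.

D ≈ 5.91 mg/L

Travel time t = x/v = 50.4 km / (0.303 m/s) = 50400 m / 0.303 m/s = 166300 s = 1.925 d.
k_d L₀/(k_r−k_d) = 0.216×37.0/(0.987−0.216) = 7.992/0.7710 = 10.37 mg/L.
e^(−k_d t) = e^(−0.216×1.925) = 0.6598; e^(−k_r t) = e^(−0.987×1.925) = 0.1495.
D = 10.37 × (0.6598 − 0.1495) + 4.15 × 0.1495 = 5.289 + 0.6206 = 5.910 mg/L.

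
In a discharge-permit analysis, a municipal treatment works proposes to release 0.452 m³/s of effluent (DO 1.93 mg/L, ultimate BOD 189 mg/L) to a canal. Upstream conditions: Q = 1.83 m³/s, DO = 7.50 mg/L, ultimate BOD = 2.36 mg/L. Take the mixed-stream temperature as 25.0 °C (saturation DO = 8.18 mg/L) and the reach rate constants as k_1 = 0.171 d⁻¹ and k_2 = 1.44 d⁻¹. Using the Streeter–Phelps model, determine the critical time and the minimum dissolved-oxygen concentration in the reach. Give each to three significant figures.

t_c ≈ 1.36 d; minimum DO ≈ 4.48 mg/L

Mixed DO = (1.83×7.50 + 0.452×1.93)/(1.83+0.452) = 14.60/2.282 = 6.397 mg/L.
Mixed L₀ = (1.83×2.36 + 0.452×189)/(2.282) = 89.75/2.282 = 39.33 mg/L.
Initial deficit D₀ = C_s − DO₀ = 8.18 − 6.397 = 1.783 mg/L.
t_c = (1/1.269) ln[(1.44/0.171)(1 − 1.783×1.269/(0.171×39.33))] = 0.7880 × ln(5.587) = 1.356 d.
D_c = (0.171/1.44) × 39.33 × e^(−0.171×1.356) = 0.1188 × 39.33 × 0.7931 = 3.704 mg/L.
Minimum DO = 8.18 − 3.704 = 4.476 mg/L.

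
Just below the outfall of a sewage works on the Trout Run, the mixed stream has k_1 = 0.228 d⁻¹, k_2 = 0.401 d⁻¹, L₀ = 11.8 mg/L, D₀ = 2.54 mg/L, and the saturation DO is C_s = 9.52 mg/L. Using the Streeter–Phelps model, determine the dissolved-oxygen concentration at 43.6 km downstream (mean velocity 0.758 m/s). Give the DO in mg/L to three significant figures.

Travel time t = x/v = 43.6 km / (0.758 m/s) = 43600 m / 0.758 m/s = 57520 s = 0.6657 d.
k_1 L₀/(k_2−k_1) = 0.228×11.8/(0.401−0.228) = 2.690/0.1730 = 15.55 mg/L.
e^(−k_1 t) = e^(−0.228×0.6657) = 0.8592; e^(−k_2 t) = e^(−0.401×0.6657) = 0.7657.
D = 15.55 × (0.8592 − 0.7657) + 2.54 × 0.7657 = 1.454 + 1.945 = 3.398 mg/L.
DO = C_s − D = 9.52 − 3.398 = 6.122 mg/L.

DO ≈ 6.12 mg/L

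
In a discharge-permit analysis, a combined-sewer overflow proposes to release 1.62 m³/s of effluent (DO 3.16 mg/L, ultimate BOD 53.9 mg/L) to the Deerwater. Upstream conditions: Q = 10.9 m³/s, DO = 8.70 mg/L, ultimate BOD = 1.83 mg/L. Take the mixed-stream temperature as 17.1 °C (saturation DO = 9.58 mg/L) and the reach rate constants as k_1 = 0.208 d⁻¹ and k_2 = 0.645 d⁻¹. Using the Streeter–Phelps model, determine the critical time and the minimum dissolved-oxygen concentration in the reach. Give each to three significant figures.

t_c ≈ 1.45 d; minimum DO ≈ 7.54 mg/L

Mixed DO = (10.9×8.70 + 1.62×3.16)/(10.9+1.62) = 99.95/12.52 = 7.983 mg/L.
Mixed L₀ = (10.9×1.83 + 1.62×53.9)/(12.52) = 107.3/12.52 = 8.567 mg/L.
Initial deficit D₀ = C_s − DO₀ = 9.58 − 7.983 = 1.597 mg/L.
t_c = (1/0.4370) ln[(0.645/0.208)(1 − 1.597×0.4370/(0.208×8.567))] = 2.288 × ln(1.887) = 1.453 d.
D_c = (0.208/0.645) × 8.567 × e^(−0.208×1.453) = 0.3225 × 8.567 × 0.7392 = 2.042 mg/L.
Minimum DO = 9.58 − 2.042 = 7.538 mg/L.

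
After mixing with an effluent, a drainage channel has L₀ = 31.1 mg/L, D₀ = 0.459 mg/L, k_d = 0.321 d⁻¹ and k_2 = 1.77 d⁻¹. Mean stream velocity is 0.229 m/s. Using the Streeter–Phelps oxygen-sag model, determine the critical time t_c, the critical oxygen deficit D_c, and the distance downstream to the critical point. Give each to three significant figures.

At the critical point dD/dt = 0, so k_d L₀ e^(−k_d t) = k_2 D. Substituting D(t) from the Streeter–Phelps equation and solving for t gives
t_c = ln[(k_2/k_d)(1 − D₀(k_2−k_d)/(k_d L₀))] / (k_2−k_d).
Here k_2−k_d = 1.449 d⁻¹ and 1 − D₀(k_2−k_d)/(k_d L₀) = 1 − 0.459×1.449/(0.321×31.1) = 0.9334, so
t_c = ln(5.514 × 0.9334) / 1.449 = 1.638 / 1.449 = 1.131 d.
L(t_c) = L₀ e^(−k_d t_c) = 31.1 × 0.6956 = 21.63 mg/L, and at the critical point k_2 D_c = k_d L, so D_c = (0.321/1.77) × 21.63 = 3.923 mg/L.
x_c = v t_c = 0.229 m/s × 1.131 d × 86400 s/d = 22370 m ≈ 22.4 km.

t_c ≈ 1.13 d; D_c ≈ 3.92 mg/L; x_c ≈ 22.4 km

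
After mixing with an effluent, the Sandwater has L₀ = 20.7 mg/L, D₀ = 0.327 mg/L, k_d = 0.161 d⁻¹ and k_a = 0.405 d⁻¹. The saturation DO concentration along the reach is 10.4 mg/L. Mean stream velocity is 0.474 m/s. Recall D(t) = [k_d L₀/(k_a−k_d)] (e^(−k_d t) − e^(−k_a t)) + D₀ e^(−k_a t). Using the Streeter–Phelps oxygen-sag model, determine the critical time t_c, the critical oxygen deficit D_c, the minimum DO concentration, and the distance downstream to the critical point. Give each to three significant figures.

t_c ≈ 3.68 d; D_c ≈ 4.55 mg/L; min DO ≈ 5.85 mg/L; x_c ≈ 151 km

With k_a/k_d = 2.516 and 1 − D₀(k_a−k_d)/(k_d L₀) = 0.9761,
t_c = ln(2.516 × 0.9761) / (0.405 − 0.161) = ln(2.455) / 0.2440 = 0.8983/0.2440 = 3.681 d.
L(t_c) = L₀ e^(−k_d t_c) = 20.7 × 0.5528 = 11.44 mg/L, and at the critical point k_a D_c = k_d L, so D_c = (0.161/0.405) × 11.44 = 4.549 mg/L.
Minimum DO = C_s − D_c = 10.4 − 4.549 = 5.851 mg/L.
x_c = v t_c = 0.474 m/s × 3.681 d × 86400 s/d = 150800 m ≈ 151 km.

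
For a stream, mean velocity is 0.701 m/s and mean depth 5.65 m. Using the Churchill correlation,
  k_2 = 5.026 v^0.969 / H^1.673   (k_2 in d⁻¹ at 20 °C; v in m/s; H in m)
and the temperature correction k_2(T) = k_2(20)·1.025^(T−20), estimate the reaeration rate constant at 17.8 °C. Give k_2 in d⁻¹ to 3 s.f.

k_2(20) = 5.026 × 0.701^0.969 / 5.65^1.673 = 5.026 × 0.7088 / 18.12 = 0.1966 d⁻¹.
k_2(17.8) = 0.1966 × 1.025^(17.8−20) = 0.1966 × 0.9471 = 0.1862 d⁻¹.

k_2 ≈ 0.186 d⁻¹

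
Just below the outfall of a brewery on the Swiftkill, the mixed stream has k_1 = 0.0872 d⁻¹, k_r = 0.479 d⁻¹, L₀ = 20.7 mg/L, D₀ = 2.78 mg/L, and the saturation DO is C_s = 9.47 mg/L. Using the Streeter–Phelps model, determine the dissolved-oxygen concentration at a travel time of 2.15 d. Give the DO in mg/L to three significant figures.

k_1 L₀/(k_r−k_1) = 0.0872×20.7/(0.479−0.0872) = 1.805/0.3918 = 4.607 mg/L.
e^(−k_1 t) = e^(−0.0872×2.150) = 0.8290; e^(−k_r t) = e^(−0.479×2.150) = 0.3571.
D = 4.607 × (0.8290 − 0.3571) + 2.78 × 0.3571 = 2.174 + 0.9926 = 3.167 mg/L.
DO = C_s − D = 9.47 − 3.167 = 6.303 mg/L.

DO ≈ 6.30 mg/L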